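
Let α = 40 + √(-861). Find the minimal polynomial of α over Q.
m_α(x) = x^2 - 80x + 2461

From α - 40 = √(-861), squaring gives (α - 40)^2 = -861, i.e. α^2 - 80α + 1600 = -861, so α^2 - 80α + 2461 = 0. The discriminant of x^2 - 80x + 2461 is (-80)^2 - 4·(2461) = 6400 - 9844 = -3444, and 4·(-861) is not a perfect square in Q since -861 is squarefree and ≠ 1. Hence x^2 - 80x + 2461 is irreducible over Q and is the minimal polynomial of α.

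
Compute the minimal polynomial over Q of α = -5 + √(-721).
m_α(x) = x^2 + 10x + 746

From α + 5 = √(-721), squaring gives (α + 5)^2 = -721, i.e. α^2 + 10α + 25 = -721, so α^2 + 10α + 746 = 0. The discriminant of x^2 + 10x + 746 is (10)^2 - 4·(746) = 100 - 2984 = -2884, and 4·(-721) is not a perfect square in Q since -721 is squarefree and ≠ 1. Hence x^2 + 10x + 746 is irreducible over Q and is the minimal polynomial of α.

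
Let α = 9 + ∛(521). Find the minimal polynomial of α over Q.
m_α(x) = x^3 - 27x^2 + 243x - 1250

Set β = α - 9 = ∛(521), so β^3 = 521. Then (α - 9)^3 - 521 = 0, i.e. α is a root of g(x) = (x - 9)^3 - 521 = x^3 - 27x^2 + 243x - 1250. Since g(x) = h(x - 9) where h(x) = x^3 - 521, and h is irreducible over Q (because 521 is not a perfect cube, so h has no rational root, and a monic cubic with no rational root is irreducible), g is also irreducible (irreducibility is preserved under the substitution x → x - 9). Hence m_α(x) = x^3 - 27x^2 + 243x - 1250.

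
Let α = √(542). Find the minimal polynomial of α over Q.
m_α(x) = x^2 - 542

α satisfies α^2 - 542 = 0, so x^2 - 542 annihilates α. Since d = 542 is squarefree and ≠ 1, it is not a perfect square in Q, so x^2 - 542 has no rational root and is therefore irreducible over Q (a degree-2 polynomial over a field is irreducible iff it has no root). Hence m_α(x) = x^2 - 542.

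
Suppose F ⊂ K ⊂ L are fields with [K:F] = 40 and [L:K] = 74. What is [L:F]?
[L:F] = 2960

The tower law says that for any tower of field extensions F ⊂ K ⊂ L with finite degrees, [L:F] = [L:K] · [K:F]. Here this gives [L:F] = 74 · 40 = 2960.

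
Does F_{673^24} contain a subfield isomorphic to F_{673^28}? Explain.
No: F_{673^28} is not a subfield of F_{673^24}

F_{p^m} embeds in F_{p^n} iff m | n. Here 28 ∤ 24 (since 24 = 0·28 + 24 with remainder 24 ≠ 0), so F_{673^28} is not a subfield of F_{673^24}. Equivalently: if it were, the tower law would give 28 = [F_{673^28}:F_673] dividing [F_{673^24}:F_673] = 24, contradiction.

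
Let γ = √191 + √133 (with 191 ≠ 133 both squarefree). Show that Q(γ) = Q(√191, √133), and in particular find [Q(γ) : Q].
[Q(γ) : Q] = 4 (equivalently, Q(γ) = Q(√191, √133))

Obviously Q(γ) ⊆ Q(√191, √133), and [Q(√191, √133):Q] = 4 (since 191, 133 are distinct squarefree integers > 1 with 25403 not a perfect square). To show equality we compute the minimal polynomial of γ. From γ = √191 + √133: γ^2 = 191 + 2√(25403) + 133 = 324 + 2√(25403), so γ^2 - 324 = 2√(25403); squaring, (γ^2 - 324)^2 = 4·25403, i.e. γ^4 - 648γ^2 + 104976 - 101612 = 0, i.e. γ^4 - 648γ^2 + 3364 = 0. So γ is a root of x^4 - 648x^2 + 3364. This polynomial is irreducible over Q: it has no rational root (each ±√191 ± √133 is irrational), and any factorization into two quadratics over Q would force √(25403) ∈ Q (pairing opposite roots) or √191, √133 ∈ Q (other pairings), all impossible. Hence [Q(γ):Q] = 4 = [Q(√191, √133):Q], so Q(γ) = Q(√191, √133).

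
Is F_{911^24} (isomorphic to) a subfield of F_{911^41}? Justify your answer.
No: F_{911^24} is not a subfield of F_{911^41}

F_{p^m} embeds in F_{p^n} iff m | n. Here 24 ∤ 41 (since 41 = 1·24 + 17 with remainder 17 ≠ 0), so F_{911^24} is not a subfield of F_{911^41}. Equivalently: if it were, the tower law would give 24 = [F_{911^24}:F_911] dividing [F_{911^41}:F_911] = 41, contradiction.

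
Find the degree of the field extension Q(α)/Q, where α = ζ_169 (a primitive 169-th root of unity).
[Q(α):Q] = 156

The minimal polynomial of ζ_169 over Q is the 169-th cyclotomic polynomial Φ_169(x), which is irreducible over Q and has degree φ(169) = 156. Hence [Q(α):Q] = φ(169) = 156.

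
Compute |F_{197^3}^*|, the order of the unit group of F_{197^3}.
|F_{197^3}^*| = 7645372

F_{197^3} has 197^3 = 7645373 elements; its multiplicative group consists of all nonzero elements, so |F_{197^3}^*| = 7645373 - 1 = 7645372. (It is cyclic since any finite subgroup of the multiplicative group of a field is cyclic.)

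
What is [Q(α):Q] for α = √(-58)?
[Q(α):Q] = 2

[Q(α):Q] equals the degree of the minimal polynomial of α. Here α^2 = -58 and x^2 + 58 is irreducible (d = -58 is squarefree, ≠ 1, hence not a square), so deg(m_α) = 2. Thus [Q(α):Q] = 2.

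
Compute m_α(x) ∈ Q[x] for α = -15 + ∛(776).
m_α(x) = x^3 + 45x^2 + 675x + 2599

Set β = α + 15 = ∛(776), so β^3 = 776. Then (α + 15)^3 - 776 = 0, i.e. α is a root of g(x) = (x + 15)^3 - 776 = x^3 + 45x^2 + 675x + 2599. Since g(x) = h(x + 15) where h(x) = x^3 - 776, and h is irreducible over Q (because 776 is not a perfect cube, so h has no rational root, and a monic cubic with no rational root is irreducible), g is also irreducible (irreducibility is preserved under the substitution x → x + 15). Hence m_α(x) = x^3 + 45x^2 + 675x + 2599.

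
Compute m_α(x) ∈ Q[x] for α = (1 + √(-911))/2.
m_α(x) = x^2 - x + 228

From 2α - 1 = √(-911), squaring gives (2α - 1)^2 = -911, i.e. 4α^2 - 4α + 1 = -911, so α^2 - α + (1 + 911)/4 = 0. Since -911 ≡ 1 (mod 4), (1 + 911)/4 = 228 ∈ Z. The polynomial x^2 - x + 228 has discriminant 1 - 4·(228) = -911, which is not a perfect square in Q (d = -911 is squarefree and ≠ 1), so x^2 - x + 228 is irreducible over Q. It is the minimal polynomial of α.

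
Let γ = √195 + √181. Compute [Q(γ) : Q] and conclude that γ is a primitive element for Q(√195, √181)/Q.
[Q(γ) : Q] = 4 (equivalently, Q(γ) = Q(√195, √181))

Obviously Q(γ) ⊆ Q(√195, √181), and [Q(√195, √181):Q] = 4 (since 195, 181 are distinct squarefree integers > 1 with 35295 not a perfect square). To show equality we compute the minimal polynomial of γ. From γ = √195 + √181: γ^2 = 195 + 2√(35295) + 181 = 376 + 2√(35295), so γ^2 - 376 = 2√(35295); squaring, (γ^2 - 376)^2 = 4·35295, i.e. γ^4 - 752γ^2 + 141376 - 141180 = 0, i.e. γ^4 - 752γ^2 + 196 = 0. So γ is a root of x^4 - 752x^2 + 196. This polynomial is irreducible over Q: it has no rational root (each ±√195 ± √181 is irrational), and any factorization into two quadratics over Q would force √(35295) ∈ Q (pairing opposite roots) or √195, √181 ∈ Q (other pairings), all impossible. Hence [Q(γ):Q] = 4 = [Q(√195, √181):Q], so Q(γ) = Q(√195, √181).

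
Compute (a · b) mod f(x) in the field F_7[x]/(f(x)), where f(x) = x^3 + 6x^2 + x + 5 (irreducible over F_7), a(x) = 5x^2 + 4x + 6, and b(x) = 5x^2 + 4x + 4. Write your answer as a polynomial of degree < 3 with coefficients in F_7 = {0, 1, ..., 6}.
a · b ≡ x^2 + 4x (mod f(x))

Multiply in F_7[x]: a(x)·b(x) = (5x^2 + 4x + 6)·(5x^2 + 4x + 4) = 4x^4 + 5x^3 + 3x^2 + 5x + 3. This has degree ≥ 3, so divide by f(x) over F_7: 4x^4 + 5x^3 + 3x^2 + 5x + 3 = (4x + 2)·(x^3 + 6x^2 + x + 5) + (x^2 + 4x). Hence a·b ≡ x^2 + 4x (mod f). (F_7[x]/(f) is a field with 7^3 = 343 elements since f is irreducible of degree 3.)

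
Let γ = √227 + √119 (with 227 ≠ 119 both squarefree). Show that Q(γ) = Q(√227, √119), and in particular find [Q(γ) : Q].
[Q(γ) : Q] = 4 (equivalently, Q(γ) = Q(√227, √119))

Obviously Q(γ) ⊆ Q(√227, √119), and [Q(√227, √119):Q] = 4 (since 227, 119 are distinct squarefree integers > 1 with 27013 not a perfect square). To show equality we compute the minimal polynomial of γ. From γ = √227 + √119: γ^2 = 227 + 2√(27013) + 119 = 346 + 2√(27013), so γ^2 - 346 = 2√(27013); squaring, (γ^2 - 346)^2 = 4·27013, i.e. γ^4 - 692γ^2 + 119716 - 108052 = 0, i.e. γ^4 - 692γ^2 + 11664 = 0. So γ is a root of x^4 - 692x^2 + 11664. This polynomial is irreducible over Q: it has no rational root (each ±√227 ± √119 is irrational), and any factorization into two quadratics over Q would force √(27013) ∈ Q (pairing opposite roots) or √227, √119 ∈ Q (other pairings), all impossible. Hence [Q(γ):Q] = 4 = [Q(√227, √119):Q], so Q(γ) = Q(√227, √119).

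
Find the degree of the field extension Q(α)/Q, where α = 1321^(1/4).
[Q(α):Q] = 4

α is a root of x^4 - 1321. By Eisenstein's criterion at the prime p = 1321 (which divides the constant term 1321 but p^2 = 1745041 does not, since 1321 is squarefree), x^4 - 1321 is irreducible over Q. Hence [Q(α):Q] = 4.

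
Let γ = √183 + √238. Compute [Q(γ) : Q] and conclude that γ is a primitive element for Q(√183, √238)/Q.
[Q(γ) : Q] = 4 (equivalently, Q(γ) = Q(√183, √238))

Obviously Q(γ) ⊆ Q(√183, √238), and [Q(√183, √238):Q] = 4 (since 183, 238 are distinct squarefree integers > 1 with 43554 not a perfect square). To show equality we compute the minimal polynomial of γ. From γ = √183 + √238: γ^2 = 183 + 2√(43554) + 238 = 421 + 2√(43554), so γ^2 - 421 = 2√(43554); squaring, (γ^2 - 421)^2 = 4·43554, i.e. γ^4 - 842γ^2 + 177241 - 174216 = 0, i.e. γ^4 - 842γ^2 + 3025 = 0. So γ is a root of x^4 - 842x^2 + 3025. This polynomial is irreducible over Q: it has no rational root (each ±√183 ± √238 is irrational), and any factorization into two quadratics over Q would force √(43554) ∈ Q (pairing opposite roots) or √183, √238 ∈ Q (other pairings), all impossible. Hence [Q(γ):Q] = 4 = [Q(√183, √238):Q], so Q(γ) = Q(√183, √238).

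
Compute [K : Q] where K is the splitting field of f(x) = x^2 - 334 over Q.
[K : Q] = 2

f(x) = x^2 - 334 factors as (x - √334)(x + √334). The splitting field is K = Q(√334). Since 334 is squarefree and > 1, it is not a perfect square, so x^2 - 334 is irreducible over Q and [Q(√334) : Q] = 2. Hence [K : Q] = 2.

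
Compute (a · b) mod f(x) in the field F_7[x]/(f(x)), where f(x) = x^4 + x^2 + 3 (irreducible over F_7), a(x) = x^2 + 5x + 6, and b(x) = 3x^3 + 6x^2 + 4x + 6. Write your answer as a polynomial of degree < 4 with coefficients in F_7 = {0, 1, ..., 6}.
a · b ≡ 6x^2 + 3x + 1 (mod f(x))

Multiply in F_7[x]: a(x)·b(x) = (x^2 + 5x + 6)·(3x^3 + 6x^2 + 4x + 6) = 3x^5 + 3x^3 + 6x^2 + 5x + 1. This has degree ≥ 4, so divide by f(x) over F_7: 3x^5 + 3x^3 + 6x^2 + 5x + 1 = (3x)·(x^4 + x^2 + 3) + (6x^2 + 3x + 1). Hence a·b ≡ 6x^2 + 3x + 1 (mod f). (F_7[x]/(f) is a field with 7^4 = 2401 elements since f is irreducible of degree 4.)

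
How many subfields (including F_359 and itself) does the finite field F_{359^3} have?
F_{359^3} has 2 subfields

The subfields of F_{p^n} are exactly the fields F_{p^d} for d | n (each is the fixed field of the unique index-d subgroup of Gal(F_{p^n}/F_p) ≅ Z/nZ). The divisors of n = 3 are {1, 3}, giving 2 subfields: F_{359^1}, F_{359^3}.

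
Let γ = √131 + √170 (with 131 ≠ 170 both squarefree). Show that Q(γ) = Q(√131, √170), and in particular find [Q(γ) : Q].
[Q(γ) : Q] = 4 (equivalently, Q(γ) = Q(√131, √170))

Obviously Q(γ) ⊆ Q(√131, √170), and [Q(√131, √170):Q] = 4 (since 131, 170 are distinct squarefree integers > 1 with 22270 not a perfect square). To show equality we compute the minimal polynomial of γ. From γ = √131 + √170: γ^2 = 131 + 2√(22270) + 170 = 301 + 2√(22270), so γ^2 - 301 = 2√(22270); squaring, (γ^2 - 301)^2 = 4·22270, i.e. γ^4 - 602γ^2 + 90601 - 89080 = 0, i.e. γ^4 - 602γ^2 + 1521 = 0. So γ is a root of x^4 - 602x^2 + 1521. This polynomial is irreducible over Q: it has no rational root (each ±√131 ± √170 is irrational), and any factorization into two quadratics over Q would force √(22270) ∈ Q (pairing opposite roots) or √131, √170 ∈ Q (other pairings), all impossible. Hence [Q(γ):Q] = 4 = [Q(√131, √170):Q], so Q(γ) = Q(√131, √170).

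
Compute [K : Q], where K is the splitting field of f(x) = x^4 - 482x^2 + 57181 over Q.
[K : Q] = 4

Solving the quadratic in x^2: x^2 = (482 ± √(482^2 - 4·57181))/2 = (482 ± √3600)/2 = (482 ± 60)/2, giving x^2 = 271 or x^2 = 211. So f(x) = (x^2 - 271)(x^2 - 211) and the roots of f are ±√271, ±√211. Hence the splitting field is K = Q(√271, √211). Since 271 and 211 are distinct squarefree integers > 1, their product 57181 is not a perfect square, so √211 ∉ Q(√271). By the tower law [K:Q] = [Q(√271,√211):Q(√271)] · [Q(√271):Q] = 2 · 2 = 4.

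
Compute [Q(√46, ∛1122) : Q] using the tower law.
[Q(√46, ∛1122) : Q] = 6

Let L = Q(√46, ∛1122). Since Q(√46) ⊂ L and [Q(√46):Q] = 2, the tower law gives 2 | [L:Q]. Likewise Q(∛1122) ⊂ L with [Q(∛1122):Q] = 3 (because 1122 is not a perfect cube), so 3 | [L:Q]. As gcd(2,3) = 1, [L:Q] is divisible by 6. Conversely L is generated over Q by √46 and ∛1122, so [L:Q] ≤ 2·3 = 6. Therefore [Q(√46, ∛1122) : Q] = 6.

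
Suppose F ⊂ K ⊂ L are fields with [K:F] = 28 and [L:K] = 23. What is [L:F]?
[L:F] = 644

The tower law says that for any tower of field extensions F ⊂ K ⊂ L with finite degrees, [L:F] = [L:K] · [K:F]. Here this gives [L:F] = 23 · 28 = 644.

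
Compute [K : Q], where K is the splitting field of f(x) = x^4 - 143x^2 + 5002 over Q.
[K : Q] = 4

Solving the quadratic in x^2: x^2 = (143 ± √(143^2 - 4·5002))/2 = (143 ± √441)/2 = (143 ± 21)/2, giving x^2 = 61 or x^2 = 82. So f(x) = (x^2 - 61)(x^2 - 82) and the roots of f are ±√61, ±√82. Hence the splitting field is K = Q(√61, √82). Since 61 and 82 are distinct squarefree integers > 1, their product 5002 is not a perfect square, so √82 ∉ Q(√61). By the tower law [K:Q] = [Q(√61,√82):Q(√61)] · [Q(√61):Q] = 2 · 2 = 4.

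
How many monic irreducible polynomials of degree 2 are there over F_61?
There are 1830 monic irreducible polynomials of degree 2 over F_61

Each element of F_{61^2} that lies in no proper subfield is a root of exactly one monic irreducible of degree 2 over F_61, and each such polynomial has 2 distinct roots in F_{61^2}. By Möbius inversion the count is N_61(2) = (1/2) Σ_{d|2} μ(2/d) · 61^d = (1/2)(μ(2)·61^1 + μ(1)·61^2) = 3660/2 = 1830.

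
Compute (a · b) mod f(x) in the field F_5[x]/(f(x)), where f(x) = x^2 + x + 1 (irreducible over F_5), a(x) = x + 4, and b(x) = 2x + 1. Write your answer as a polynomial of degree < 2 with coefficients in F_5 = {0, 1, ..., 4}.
a · b ≡ 2x + 2 (mod f(x))

Multiply in F_5[x]: a(x)·b(x) = (x + 4)·(2x + 1) = 2x^2 + 4x + 4. This has degree ≥ 2, so divide by f(x) over F_5: 2x^2 + 4x + 4 = (2)·(x^2 + x + 1) + (2x + 2). Hence a·b ≡ 2x + 2 (mod f). (F_5[x]/(f) is a field with 5^2 = 25 elements since f is irreducible of degree 2.)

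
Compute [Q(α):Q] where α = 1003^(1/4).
[Q(α):Q] = 4

α is a root of x^4 - 1003. By Eisenstein's criterion at the prime p = 17 (which divides the constant term 1003 but p^2 = 289 does not, since 1003 is squarefree), x^4 - 1003 is irreducible over Q. Hence [Q(α):Q] = 4.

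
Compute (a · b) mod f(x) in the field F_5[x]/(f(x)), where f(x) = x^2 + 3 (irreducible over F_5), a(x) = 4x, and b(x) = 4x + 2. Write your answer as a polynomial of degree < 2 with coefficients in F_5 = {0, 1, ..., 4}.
a · b ≡ 3x + 2 (mod f(x))

Multiply in F_5[x]: a(x)·b(x) = (4x)·(4x + 2) = x^2 + 3x. This has degree ≥ 2, so divide by f(x) over F_5: x^2 + 3x = (1)·(x^2 + 3) + (3x + 2). Hence a·b ≡ 3x + 2 (mod f). (F_5[x]/(f) is a field with 5^2 = 25 elements since f is irreducible of degree 2.)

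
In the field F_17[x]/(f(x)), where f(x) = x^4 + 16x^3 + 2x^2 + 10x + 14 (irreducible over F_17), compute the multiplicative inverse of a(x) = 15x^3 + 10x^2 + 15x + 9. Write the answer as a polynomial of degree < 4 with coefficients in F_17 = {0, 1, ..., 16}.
a(x)^(-1) ≡ 5x^2 + x + 12 (mod f(x))

Since f is irreducible over F_17, F_17[x]/(f) is a field and a(x) ≠ 0 has an inverse. Apply the extended Euclidean algorithm to f(x) and a(x) in F_17[x]: f(x) = (8x + 15)·a(x) + (4x^2 + 2x + 15);  a(x) = (8x + 7)·(4x^2 + 2x + 15) + (6). The last nonzero remainder is the constant 6 = gcd(f, a) in F_17. Back-substituting through the division chain expresses 6 = s(x)·a(x) + t(x)·f(x) with s(x) ≡ 13x^2 + 6x + 4 (mod f), so (13x^2 + 6x + 4)·a(x) ≡ 6 (mod f). Multiplying by 6^(-1) ≡ 3 in F_17 gives a(x)^(-1) ≡ 3·(13x^2 + 6x + 4) ≡ 5x^2 + x + 12 (mod f). Check: (15x^3 + 10x^2 + 15x + 9)·(5x^2 + x + 12) = 7x^5 + 14x^4 + 10x^3 + 10x^2 + 2x + 6 ≡ 1 (mod x^4 + 16x^3 + 2x^2 + 10x + 14).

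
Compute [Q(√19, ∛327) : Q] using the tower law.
[Q(√19, ∛327) : Q] = 6

Let L = Q(√19, ∛327). Since Q(√19) ⊂ L and [Q(√19):Q] = 2, the tower law gives 2 | [L:Q]. Likewise Q(∛327) ⊂ L with [Q(∛327):Q] = 3 (because 327 is not a perfect cube), so 3 | [L:Q]. As gcd(2,3) = 1, [L:Q] is divisible by 6. Conversely L is generated over Q by √19 and ∛327, so [L:Q] ≤ 2·3 = 6. Therefore [Q(√19, ∛327) : Q] = 6.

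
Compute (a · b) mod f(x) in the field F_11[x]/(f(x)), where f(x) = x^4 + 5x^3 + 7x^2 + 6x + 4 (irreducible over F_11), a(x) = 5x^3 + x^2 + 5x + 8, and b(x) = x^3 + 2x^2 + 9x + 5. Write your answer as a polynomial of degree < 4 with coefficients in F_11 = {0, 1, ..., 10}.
a · b ≡ 4x^3 + 5x^2 + 5x (mod f(x))

Multiply in F_11[x]: a(x)·b(x) = (5x^3 + x^2 + 5x + 8)·(x^3 + 2x^2 + 9x + 5) = 5x^6 + 8x^4 + 8x^3 + 9x + 7. This has degree ≥ 4, so divide by f(x) over F_11: 5x^6 + 8x^4 + 8x^3 + 9x + 7 = (5x^2 + 8x + 10)·(x^4 + 5x^3 + 7x^2 + 6x + 4) + (4x^3 + 5x^2 + 5x). Hence a·b ≡ 4x^3 + 5x^2 + 5x (mod f). (F_11[x]/(f) is a field with 11^4 = 14641 elements since f is irreducible of degree 4.)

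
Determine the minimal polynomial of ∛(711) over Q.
m_α(x) = x^3 - 711

α satisfies α^3 = 711, so x^3 - 711 annihilates α. By the rational root test, a rational root p/q (in lowest terms) of x^3 - 711 would satisfy p^3 = 711 q^3, forcing q = 1 and p^3 = 711; but 711 is not a perfect cube, contradiction. A monic cubic over Q with no rational root is irreducible (any nontrivial factorization would include a linear factor). Hence x^3 - 711 is the minimal polynomial of α, and in particular [Q(α):Q] = 3.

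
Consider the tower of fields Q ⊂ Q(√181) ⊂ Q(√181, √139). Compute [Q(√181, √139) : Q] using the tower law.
[Q(√181, √139) : Q] = 4

[Q(√181):Q] = 2 (min poly x^2 - 181, irreducible since 181 is squarefree > 1). For the top step, suppose √139 ∈ Q(√181), say √139 = c + d√181 with c, d ∈ Q. Squaring: 139 = c^2 + 181d^2 + 2cd√181. Since √181 ∉ Q this forces 2cd = 0. If d = 0 then √139 = c ∈ Q, contradicting 139 squarefree > 1. If c = 0 then 139 = 181d^2, so 181·139 = (181d)^2 is a perfect square in Q — but 181·139 = 25159 is not a perfect square (since 181 and 139 are distinct squarefree integers). Contradiction. Hence √139 ∉ Q(√181), so x^2 - 139 stays irreducible over Q(√181) and [Q(√181, √139) : Q(√181)] = 2. By the tower law, [Q(√181, √139) : Q] = 2 · 2 = 4.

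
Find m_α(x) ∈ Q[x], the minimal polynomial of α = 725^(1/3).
m_α(x) = x^3 - 725

α satisfies α^3 = 725, so x^3 - 725 annihilates α. By the rational root test, a rational root p/q (in lowest terms) of x^3 - 725 would satisfy p^3 = 725 q^3, forcing q = 1 and p^3 = 725; but 725 is not a perfect cube, contradiction. A monic cubic over Q with no rational root is irreducible (any nontrivial factorization would include a linear factor). Hence x^3 - 725 is the minimal polynomial of α, and in particular [Q(α):Q] = 3.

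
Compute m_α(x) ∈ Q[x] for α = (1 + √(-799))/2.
m_α(x) = x^2 - x + 200

From 2α - 1 = √(-799), squaring gives (2α - 1)^2 = -799, i.e. 4α^2 - 4α + 1 = -799, so α^2 - α + (1 + 799)/4 = 0. Since -799 ≡ 1 (mod 4), (1 + 799)/4 = 200 ∈ Z. The polynomial x^2 - x + 200 has discriminant 1 - 4·(200) = -799, which is not a perfect square in Q (d = -799 is squarefree and ≠ 1), so x^2 - x + 200 is irreducible over Q. It is the minimal polynomial of α.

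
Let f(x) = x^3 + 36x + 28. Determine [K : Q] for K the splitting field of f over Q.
[K : Q] = 6

By the rational root test, any rational root of the monic integer polynomial f(x) = x^3 + 36x + 28 must be an integer dividing the constant term 28, i.e. one of ±{1, 2, 4, 7, 14, 28}. Evaluating: f(1) = 65, f(-1) = -9, f(2) = 108, f(-2) = -52, f(4) = 236, f(-4) = -180, f(7) = 623, f(-7) = -567, f(14) = 3276, f(-14) = -3220, f(28) = 22988, f(-28) = -22932; none is 0, so f has no rational root and is therefore irreducible over Q (a cubic with no linear factor over a field is irreducible). For an irreducible cubic, the Galois group is A_3 or S_3 according as the discriminant disc(f) = -4a^3 - 27b^2 = -4·(36)^3 - 27·(28)^2 = -207792 is or is not a square in Q. Here disc(f) = -207792 is not a perfect square in Q, so the Galois group of f over Q is not contained in A_3 and must be all of S_3. The splitting field has degree |S_3| = 6 over Q, so [K : Q] = 6.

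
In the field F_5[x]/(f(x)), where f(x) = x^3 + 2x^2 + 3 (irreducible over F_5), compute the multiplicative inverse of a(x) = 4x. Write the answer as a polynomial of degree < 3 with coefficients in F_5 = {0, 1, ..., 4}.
a(x)^(-1) ≡ 2x^2 + 4x (mod f(x))

Since f is irreducible over F_5, F_5[x]/(f) is a field and a(x) ≠ 0 has an inverse. Apply the extended Euclidean algorithm to f(x) and a(x) in F_5[x]: f(x) = (4x^2 + 3x)·a(x) + (3). The last nonzero remainder is the constant 3 = gcd(f, a) in F_5. Back-substituting through the division chain expresses 3 = s(x)·a(x) + t(x)·f(x) with s(x) ≡ x^2 + 2x (mod f), so (x^2 + 2x)·a(x) ≡ 3 (mod f). Multiplying by 3^(-1) ≡ 2 in F_5 gives a(x)^(-1) ≡ 2·(x^2 + 2x) ≡ 2x^2 + 4x (mod f). Check: (4x)·(2x^2 + 4x) = 3x^3 + x^2 ≡ 1 (mod x^3 + 2x^2 + 3).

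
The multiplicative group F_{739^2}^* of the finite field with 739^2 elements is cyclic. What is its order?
|F_{739^2}^*| = 546120

F_{739^2} has 739^2 = 546121 elements; its multiplicative group consists of all nonzero elements, so |F_{739^2}^*| = 546121 - 1 = 546120. (It is cyclic since any finite subgroup of the multiplicative group of a field is cyclic.)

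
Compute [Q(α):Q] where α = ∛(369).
[Q(α):Q] = 3

The minimal polynomial of α is x^3 - 369, irreducible over Q since 369 is not a perfect cube (so x^3 - 369 has no rational root). Hence [Q(α):Q] = deg(m_α) = 3.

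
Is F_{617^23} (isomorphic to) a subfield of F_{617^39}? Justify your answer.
No: F_{617^23} is not a subfield of F_{617^39}

F_{p^m} embeds in F_{p^n} iff m | n. Here 23 ∤ 39 (since 39 = 1·23 + 16 with remainder 16 ≠ 0), so F_{617^23} is not a subfield of F_{617^39}. Equivalently: if it were, the tower law would give 23 = [F_{617^23}:F_617] dividing [F_{617^39}:F_617] = 39, contradiction.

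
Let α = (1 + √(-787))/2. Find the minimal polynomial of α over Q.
m_α(x) = x^2 - x + 197

From 2α - 1 = √(-787), squaring gives (2α - 1)^2 = -787, i.e. 4α^2 - 4α + 1 = -787, so α^2 - α + (1 + 787)/4 = 0. Since -787 ≡ 1 (mod 4), (1 + 787)/4 = 197 ∈ Z. The polynomial x^2 - x + 197 has discriminant 1 - 4·(197) = -787, which is not a perfect square in Q (d = -787 is squarefree and ≠ 1), so x^2 - x + 197 is irreducible over Q. It is the minimal polynomial of α.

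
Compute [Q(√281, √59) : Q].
[Q(√281, √59) : Q] = 4

[Q(√281):Q] = 2 (min poly x^2 - 281, irreducible since 281 is squarefree > 1). For the top step, suppose √59 ∈ Q(√281), say √59 = c + d√281 with c, d ∈ Q. Squaring: 59 = c^2 + 281d^2 + 2cd√281. Since √281 ∉ Q this forces 2cd = 0. If d = 0 then √59 = c ∈ Q, contradicting 59 squarefree > 1. If c = 0 then 59 = 281d^2, so 281·59 = (281d)^2 is a perfect square in Q — but 281·59 = 16579 is not a perfect square (since 281 and 59 are distinct squarefree integers). Contradiction. Hence √59 ∉ Q(√281), so x^2 - 59 stays irreducible over Q(√281) and [Q(√281, √59) : Q(√281)] = 2. By the tower law, [Q(√281, √59) : Q] = 2 · 2 = 4.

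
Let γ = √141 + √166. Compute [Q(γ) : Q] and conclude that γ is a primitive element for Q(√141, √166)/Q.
[Q(γ) : Q] = 4 (equivalently, Q(γ) = Q(√141, √166))

Obviously Q(γ) ⊆ Q(√141, √166), and [Q(√141, √166):Q] = 4 (since 141, 166 are distinct squarefree integers > 1 with 23406 not a perfect square). To show equality we compute the minimal polynomial of γ. From γ = √141 + √166: γ^2 = 141 + 2√(23406) + 166 = 307 + 2√(23406), so γ^2 - 307 = 2√(23406); squaring, (γ^2 - 307)^2 = 4·23406, i.e. γ^4 - 614γ^2 + 94249 - 93624 = 0, i.e. γ^4 - 614γ^2 + 625 = 0. So γ is a root of x^4 - 614x^2 + 625. This polynomial is irreducible over Q: it has no rational root (each ±√141 ± √166 is irrational), and any factorization into two quadratics over Q would force √(23406) ∈ Q (pairing opposite roots) or √141, √166 ∈ Q (other pairings), all impossible. Hence [Q(γ):Q] = 4 = [Q(√141, √166):Q], so Q(γ) = Q(√141, √166).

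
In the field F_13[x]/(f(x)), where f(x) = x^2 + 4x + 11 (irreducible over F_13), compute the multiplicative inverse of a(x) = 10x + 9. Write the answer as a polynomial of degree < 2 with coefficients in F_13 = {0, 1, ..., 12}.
a(x)^(-1) ≡ 8x + 4 (mod f(x))

Since f is irreducible over F_13, F_13[x]/(f) is a field and a(x) ≠ 0 has an inverse. Apply the extended Euclidean algorithm to f(x) and a(x) in F_13[x]: f(x) = (4x + 2)·a(x) + (6). The last nonzero remainder is the constant 6 = gcd(f, a) in F_13. Back-substituting through the division chain expresses 6 = s(x)·a(x) + t(x)·f(x) with s(x) ≡ 9x + 11 (mod f), so (9x + 11)·a(x) ≡ 6 (mod f). Multiplying by 6^(-1) ≡ 11 in F_13 gives a(x)^(-1) ≡ 11·(9x + 11) ≡ 8x + 4 (mod f). Check: (10x + 9)·(8x + 4) = 2x^2 + 8x + 10 ≡ 1 (mod x^2 + 4x + 11).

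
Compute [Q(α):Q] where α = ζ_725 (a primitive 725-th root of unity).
[Q(α):Q] = 560

The minimal polynomial of ζ_725 over Q is the 725-th cyclotomic polynomial Φ_725(x), which is irreducible over Q and has degree φ(725) = 560. Hence [Q(α):Q] = φ(725) = 560.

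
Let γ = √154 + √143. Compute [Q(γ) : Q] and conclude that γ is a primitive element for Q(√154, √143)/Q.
[Q(γ) : Q] = 4 (equivalently, Q(γ) = Q(√154, √143))

Obviously Q(γ) ⊆ Q(√154, √143), and [Q(√154, √143):Q] = 4 (since 154, 143 are distinct squarefree integers > 1 with 22022 not a perfect square). To show equality we compute the minimal polynomial of γ. From γ = √154 + √143: γ^2 = 154 + 2√(22022) + 143 = 297 + 2√(22022), so γ^2 - 297 = 2√(22022); squaring, (γ^2 - 297)^2 = 4·22022, i.e. γ^4 - 594γ^2 + 88209 - 88088 = 0, i.e. γ^4 - 594γ^2 + 121 = 0. So γ is a root of x^4 - 594x^2 + 121. This polynomial is irreducible over Q: it has no rational root (each ±√154 ± √143 is irrational), and any factorization into two quadratics over Q would force √(22022) ∈ Q (pairing opposite roots) or √154, √143 ∈ Q (other pairings), all impossible. Hence [Q(γ):Q] = 4 = [Q(√154, √143):Q], so Q(γ) = Q(√154, √143).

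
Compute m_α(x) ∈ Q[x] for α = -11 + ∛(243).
m_α(x) = x^3 + 33x^2 + 363x + 1088

Set β = α + 11 = ∛(243), so β^3 = 243. Then (α + 11)^3 - 243 = 0, i.e. α is a root of g(x) = (x + 11)^3 - 243 = x^3 + 33x^2 + 363x + 1088. Since g(x) = h(x + 11) where h(x) = x^3 - 243, and h is irreducible over Q (because 243 is not a perfect cube, so h has no rational root, and a monic cubic with no rational root is irreducible), g is also irreducible (irreducibility is preserved under the substitution x → x + 11). Hence m_α(x) = x^3 + 33x^2 + 363x + 1088.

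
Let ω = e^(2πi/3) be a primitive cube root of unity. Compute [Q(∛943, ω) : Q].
[Q(∛943, ω) : Q] = 6

[Q(∛943):Q] = 3 (min poly x^3 - 943, irreducible since 943 is not a perfect cube). [Q(ω):Q] = 2 (min poly x^2 + x + 1). Since Q(∛943) ⊂ R and ω ∉ R, we have ω ∉ Q(∛943), so x^2 + x + 1 remains irreducible over Q(∛943) and [Q(∛943, ω) : Q(∛943)] = 2. By the tower law, [Q(∛943, ω) : Q] = 3 · 2 = 6. (In fact Q(∛943, ω) is the splitting field of x^3 - 943 over Q.)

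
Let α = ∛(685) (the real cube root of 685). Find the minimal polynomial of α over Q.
m_α(x) = x^3 - 685

α satisfies α^3 = 685, so x^3 - 685 annihilates α. By the rational root test, a rational root p/q (in lowest terms) of x^3 - 685 would satisfy p^3 = 685 q^3, forcing q = 1 and p^3 = 685; but 685 is not a perfect cube, contradiction. A monic cubic over Q with no rational root is irreducible (any nontrivial factorization would include a linear factor). Hence x^3 - 685 is the minimal polynomial of α, and in particular [Q(α):Q] = 3.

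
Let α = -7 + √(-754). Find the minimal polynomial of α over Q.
m_α(x) = x^2 + 14x + 803

From α + 7 = √(-754), squaring gives (α + 7)^2 = -754, i.e. α^2 + 14α + 49 = -754, so α^2 + 14α + 803 = 0. The discriminant of x^2 + 14x + 803 is (14)^2 - 4·(803) = 196 - 3212 = -3016, and 4·(-754) is not a perfect square in Q since -754 is squarefree and ≠ 1. Hence x^2 + 14x + 803 is irreducible over Q and is the minimal polynomial of α.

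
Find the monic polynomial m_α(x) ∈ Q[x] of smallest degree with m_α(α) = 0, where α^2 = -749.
m_α(x) = x^2 + 749

α satisfies α^2 + 749 = 0, so x^2 + 749 annihilates α. Since d = -749 is squarefree and ≠ 1, it is not a perfect square in Q, so x^2 + 749 has no rational root and is therefore irreducible over Q (a degree-2 polynomial over a field is irreducible iff it has no root). Hence m_α(x) = x^2 + 749.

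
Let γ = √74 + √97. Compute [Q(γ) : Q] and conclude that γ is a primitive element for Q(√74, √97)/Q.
[Q(γ) : Q] = 4 (equivalently, Q(γ) = Q(√74, √97))

Obviously Q(γ) ⊆ Q(√74, √97), and [Q(√74, √97):Q] = 4 (since 74, 97 are distinct squarefree integers > 1 with 7178 not a perfect square). To show equality we compute the minimal polynomial of γ. From γ = √74 + √97: γ^2 = 74 + 2√(7178) + 97 = 171 + 2√(7178), so γ^2 - 171 = 2√(7178); squaring, (γ^2 - 171)^2 = 4·7178, i.e. γ^4 - 342γ^2 + 29241 - 28712 = 0, i.e. γ^4 - 342γ^2 + 529 = 0. So γ is a root of x^4 - 342x^2 + 529. This polynomial is irreducible over Q: it has no rational root (each ±√74 ± √97 is irrational), and any factorization into two quadratics over Q would force √(7178) ∈ Q (pairing opposite roots) or √74, √97 ∈ Q (other pairings), all impossible. Hence [Q(γ):Q] = 4 = [Q(√74, √97):Q], so Q(γ) = Q(√74, √97).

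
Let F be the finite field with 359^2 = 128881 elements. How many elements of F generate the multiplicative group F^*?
There are φ(128880) = 34176 primitive elements

F_q^* is cyclic of order q - 1 = 128880. A cyclic group of order m has exactly φ(m) generators. Here m = 128880 = 2^4 · 3^2 · 5 · 179, so the number of primitive elements is φ(128880) = 34176.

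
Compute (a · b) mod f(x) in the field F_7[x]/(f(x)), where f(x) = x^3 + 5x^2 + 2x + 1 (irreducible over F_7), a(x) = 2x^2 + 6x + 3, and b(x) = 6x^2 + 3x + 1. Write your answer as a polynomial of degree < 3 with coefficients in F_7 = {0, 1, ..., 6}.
a · b ≡ 6x^2 + 4x (mod f(x))

Multiply in F_7[x]: a(x)·b(x) = (2x^2 + 6x + 3)·(6x^2 + 3x + 1) = 5x^4 + 3x^2 + x + 3. This has degree ≥ 3, so divide by f(x) over F_7: 5x^4 + 3x^2 + x + 3 = (5x + 3)·(x^3 + 5x^2 + 2x + 1) + (6x^2 + 4x). Hence a·b ≡ 6x^2 + 4x (mod f). (F_7[x]/(f) is a field with 7^3 = 343 elements since f is irreducible of degree 3.)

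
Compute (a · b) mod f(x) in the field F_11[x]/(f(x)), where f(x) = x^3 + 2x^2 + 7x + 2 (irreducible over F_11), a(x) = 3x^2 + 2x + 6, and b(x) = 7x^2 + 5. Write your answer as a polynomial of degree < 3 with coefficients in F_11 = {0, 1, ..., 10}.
a · b ≡ 10x^2 + 10x + 9 (mod f(x))

Multiply in F_11[x]: a(x)·b(x) = (3x^2 + 2x + 6)·(7x^2 + 5) = 10x^4 + 3x^3 + 2x^2 + 10x + 8. This has degree ≥ 3, so divide by f(x) over F_11: 10x^4 + 3x^3 + 2x^2 + 10x + 8 = (10x + 5)·(x^3 + 2x^2 + 7x + 2) + (10x^2 + 10x + 9). Hence a·b ≡ 10x^2 + 10x + 9 (mod f). (F_11[x]/(f) is a field with 11^3 = 1331 elements since f is irreducible of degree 3.)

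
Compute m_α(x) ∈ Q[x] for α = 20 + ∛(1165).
m_α(x) = x^3 - 60x^2 + 1200x - 9165

Set β = α - 20 = ∛(1165), so β^3 = 1165. Then (α - 20)^3 - 1165 = 0, i.e. α is a root of g(x) = (x - 20)^3 - 1165 = x^3 - 60x^2 + 1200x - 9165. Since g(x) = h(x - 20) where h(x) = x^3 - 1165, and h is irreducible over Q (because 1165 is not a perfect cube, so h has no rational root, and a monic cubic with no rational root is irreducible), g is also irreducible (irreducibility is preserved under the substitution x → x - 20). Hence m_α(x) = x^3 - 60x^2 + 1200x - 9165.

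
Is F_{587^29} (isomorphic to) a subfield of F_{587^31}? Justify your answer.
No: F_{587^29} is not a subfield of F_{587^31}

F_{p^m} embeds in F_{p^n} iff m | n. Here 29 ∤ 31 (since 31 = 1·29 + 2 with remainder 2 ≠ 0), so F_{587^29} is not a subfield of F_{587^31}. Equivalently: if it were, the tower law would give 29 = [F_{587^29}:F_587] dividing [F_{587^31}:F_587] = 31, contradiction.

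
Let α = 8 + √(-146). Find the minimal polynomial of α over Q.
m_α(x) = x^2 - 16x + 210

From α - 8 = √(-146), squaring gives (α - 8)^2 = -146, i.e. α^2 - 16α + 64 = -146, so α^2 - 16α + 210 = 0. The discriminant of x^2 - 16x + 210 is (-16)^2 - 4·(210) = 256 - 840 = -584, and 4·(-146) is not a perfect square in Q since -146 is squarefree and ≠ 1. Hence x^2 - 16x + 210 is irreducible over Q and is the minimal polynomial of α.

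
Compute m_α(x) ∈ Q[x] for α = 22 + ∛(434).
m_α(x) = x^3 - 66x^2 + 1452x - 11082

Set β = α - 22 = ∛(434), so β^3 = 434. Then (α - 22)^3 - 434 = 0, i.e. α is a root of g(x) = (x - 22)^3 - 434 = x^3 - 66x^2 + 1452x - 11082. Since g(x) = h(x - 22) where h(x) = x^3 - 434, and h is irreducible over Q (because 434 is not a perfect cube, so h has no rational root, and a monic cubic with no rational root is irreducible), g is also irreducible (irreducibility is preserved under the substitution x → x - 22). Hence m_α(x) = x^3 - 66x^2 + 1452x - 11082.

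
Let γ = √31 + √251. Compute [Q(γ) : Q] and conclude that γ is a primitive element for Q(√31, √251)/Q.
[Q(γ) : Q] = 4 (equivalently, Q(γ) = Q(√31, √251))

Obviously Q(γ) ⊆ Q(√31, √251), and [Q(√31, √251):Q] = 4 (since 31, 251 are distinct squarefree integers > 1 with 7781 not a perfect square). To show equality we compute the minimal polynomial of γ. From γ = √31 + √251: γ^2 = 31 + 2√(7781) + 251 = 282 + 2√(7781), so γ^2 - 282 = 2√(7781); squaring, (γ^2 - 282)^2 = 4·7781, i.e. γ^4 - 564γ^2 + 79524 - 31124 = 0, i.e. γ^4 - 564γ^2 + 48400 = 0. So γ is a root of x^4 - 564x^2 + 48400. This polynomial is irreducible over Q: it has no rational root (each ±√31 ± √251 is irrational), and any factorization into two quadratics over Q would force √(7781) ∈ Q (pairing opposite roots) or √31, √251 ∈ Q (other pairings), all impossible. Hence [Q(γ):Q] = 4 = [Q(√31, √251):Q], so Q(γ) = Q(√31, √251).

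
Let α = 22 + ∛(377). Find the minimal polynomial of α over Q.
m_α(x) = x^3 - 66x^2 + 1452x - 11025

Set β = α - 22 = ∛(377), so β^3 = 377. Then (α - 22)^3 - 377 = 0, i.e. α is a root of g(x) = (x - 22)^3 - 377 = x^3 - 66x^2 + 1452x - 11025. Since g(x) = h(x - 22) where h(x) = x^3 - 377, and h is irreducible over Q (because 377 is not a perfect cube, so h has no rational root, and a monic cubic with no rational root is irreducible), g is also irreducible (irreducibility is preserved under the substitution x → x - 22). Hence m_α(x) = x^3 - 66x^2 + 1452x - 11025.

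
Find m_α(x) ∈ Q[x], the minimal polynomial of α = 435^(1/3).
m_α(x) = x^3 - 435

α satisfies α^3 = 435, so x^3 - 435 annihilates α. By the rational root test, a rational root p/q (in lowest terms) of x^3 - 435 would satisfy p^3 = 435 q^3, forcing q = 1 and p^3 = 435; but 435 is not a perfect cube, contradiction. A monic cubic over Q with no rational root is irreducible (any nontrivial factorization would include a linear factor). Hence x^3 - 435 is the minimal polynomial of α, and in particular [Q(α):Q] = 3.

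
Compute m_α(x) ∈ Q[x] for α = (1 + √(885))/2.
m_α(x) = x^2 - x - 221

From 2α - 1 = √(885), squaring gives (2α - 1)^2 = 885, i.e. 4α^2 - 4α + 1 = 885, so α^2 - α + (1 - 885)/4 = 0. Since 885 ≡ 1 (mod 4), (1 - 885)/4 = -221 ∈ Z. The polynomial x^2 - x - 221 has discriminant 1 - 4·(-221) = 885, which is not a perfect square in Q (d = 885 is squarefree and ≠ 1), so x^2 - x - 221 is irreducible over Q. It is the minimal polynomial of α.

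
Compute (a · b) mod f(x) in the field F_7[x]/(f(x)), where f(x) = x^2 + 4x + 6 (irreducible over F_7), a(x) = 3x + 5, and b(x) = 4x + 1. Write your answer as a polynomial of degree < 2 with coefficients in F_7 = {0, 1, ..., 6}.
a · b ≡ 3x + 3 (mod f(x))

Multiply in F_7[x]: a(x)·b(x) = (3x + 5)·(4x + 1) = 5x^2 + 2x + 5. This has degree ≥ 2, so divide by f(x) over F_7: 5x^2 + 2x + 5 = (5)·(x^2 + 4x + 6) + (3x + 3). Hence a·b ≡ 3x + 3 (mod f). (F_7[x]/(f) is a field with 7^2 = 49 elements since f is irreducible of degree 2.)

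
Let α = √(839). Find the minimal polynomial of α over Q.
m_α(x) = x^2 - 839

α satisfies α^2 - 839 = 0, so x^2 - 839 annihilates α. Since d = 839 is squarefree and ≠ 1, it is not a perfect square in Q, so x^2 - 839 has no rational root and is therefore irreducible over Q (a degree-2 polynomial over a field is irreducible iff it has no root). Hence m_α(x) = x^2 - 839.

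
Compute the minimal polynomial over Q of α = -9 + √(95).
m_α(x) = x^2 + 18x - 14

From α + 9 = √(95), squaring gives (α + 9)^2 = 95, i.e. α^2 + 18α + 81 = 95, so α^2 + 18α - 14 = 0. The discriminant of x^2 + 18x - 14 is (18)^2 - 4·(-14) = 324 + 56 = 380, and 4·(95) is not a perfect square in Q since 95 is squarefree and ≠ 1. Hence x^2 + 18x - 14 is irreducible over Q and is the minimal polynomial of α.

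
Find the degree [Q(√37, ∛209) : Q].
[Q(√37, ∛209) : Q] = 6

Let L = Q(√37, ∛209). Since Q(√37) ⊂ L and [Q(√37):Q] = 2, the tower law gives 2 | [L:Q]. Likewise Q(∛209) ⊂ L with [Q(∛209):Q] = 3 (because 209 is not a perfect cube), so 3 | [L:Q]. As gcd(2,3) = 1, [L:Q] is divisible by 6. Conversely L is generated over Q by √37 and ∛209, so [L:Q] ≤ 2·3 = 6. Therefore [Q(√37, ∛209) : Q] = 6.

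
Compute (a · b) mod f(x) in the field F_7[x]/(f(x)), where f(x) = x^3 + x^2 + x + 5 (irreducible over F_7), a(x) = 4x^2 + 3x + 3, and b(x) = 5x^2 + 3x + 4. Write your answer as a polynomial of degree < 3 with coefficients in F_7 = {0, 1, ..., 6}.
a · b ≡ 6x^2 + 5x + 5 (mod f(x))

Multiply in F_7[x]: a(x)·b(x) = (4x^2 + 3x + 3)·(5x^2 + 3x + 4) = 6x^4 + 6x^3 + 5x^2 + 5. This has degree ≥ 3, so divide by f(x) over F_7: 6x^4 + 6x^3 + 5x^2 + 5 = (6x)·(x^3 + x^2 + x + 5) + (6x^2 + 5x + 5). Hence a·b ≡ 6x^2 + 5x + 5 (mod f). (F_7[x]/(f) is a field with 7^3 = 343 elements since f is irreducible of degree 3.)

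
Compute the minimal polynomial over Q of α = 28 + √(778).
m_α(x) = x^2 - 56x + 6

From α - 28 = √(778), squaring gives (α - 28)^2 = 778, i.e. α^2 - 56α + 784 = 778, so α^2 - 56α + 6 = 0. The discriminant of x^2 - 56x + 6 is (-56)^2 - 4·(6) = 3136 - 24 = 3112, and 4·(778) is not a perfect square in Q since 778 is squarefree and ≠ 1. Hence x^2 - 56x + 6 is irreducible over Q and is the minimal polynomial of α.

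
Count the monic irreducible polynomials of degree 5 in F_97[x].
There are 1717468032 monic irreducible polynomials of degree 5 over F_97

Each element of F_{97^5} that lies in no proper subfield is a root of exactly one monic irreducible of degree 5 over F_97, and each such polynomial has 5 distinct roots in F_{97^5}. By Möbius inversion the count is N_97(5) = (1/5) Σ_{d|5} μ(5/d) · 97^d = (1/5)(μ(5)·97^1 + μ(1)·97^5) = 8587340160/5 = 1717468032.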